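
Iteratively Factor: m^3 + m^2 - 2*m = (m - 1)*(m^2 + 2*m) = (m - 1)*(m + 2)*(m)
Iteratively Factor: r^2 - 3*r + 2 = (r - 1)*(r - 2)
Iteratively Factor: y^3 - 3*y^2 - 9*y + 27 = (y - 3)*(y^2 - 9) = (y - 3)^2*(y + 3)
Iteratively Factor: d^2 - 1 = (d + 1)*(d - 1)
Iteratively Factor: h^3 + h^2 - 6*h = (h + 3)*(h^2 - 2*h) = h*(h + 3)*(h - 2)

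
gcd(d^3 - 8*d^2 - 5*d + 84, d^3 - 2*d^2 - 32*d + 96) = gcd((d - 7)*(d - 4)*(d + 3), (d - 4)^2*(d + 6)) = d - 4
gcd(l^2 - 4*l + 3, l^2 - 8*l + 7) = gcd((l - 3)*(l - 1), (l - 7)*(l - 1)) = l - 1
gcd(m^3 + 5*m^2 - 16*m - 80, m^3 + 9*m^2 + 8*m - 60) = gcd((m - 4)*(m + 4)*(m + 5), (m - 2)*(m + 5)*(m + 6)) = m + 5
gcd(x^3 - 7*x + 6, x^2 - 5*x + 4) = x - 1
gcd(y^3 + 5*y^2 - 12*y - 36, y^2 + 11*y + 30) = y + 6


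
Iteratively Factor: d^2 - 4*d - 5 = (d + 1)*(d - 5)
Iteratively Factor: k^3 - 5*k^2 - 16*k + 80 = (k - 4)*(k^2 - k - 20) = (k - 4)*(k + 4)*(k - 5)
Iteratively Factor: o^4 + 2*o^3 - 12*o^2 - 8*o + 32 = (o - 2)*(o^3 + 4*o^2 - 4*o - 16) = (o - 2)*(o + 4)*(o^2 - 4) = (o - 2)^2*(o + 4)*(o + 2)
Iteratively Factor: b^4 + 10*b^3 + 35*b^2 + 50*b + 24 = (b + 1)*(b^3 + 9*b^2 + 26*b + 24) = (b + 1)*(b + 4)*(b^2 + 5*b + 6) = (b + 1)*(b + 2)*(b + 4)*(b + 3)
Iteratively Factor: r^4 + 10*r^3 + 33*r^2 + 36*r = (r + 3)*(r^3 + 7*r^2 + 12*r) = r*(r + 3)*(r^2 + 7*r + 12) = r*(r + 3)*(r + 4)*(r + 3)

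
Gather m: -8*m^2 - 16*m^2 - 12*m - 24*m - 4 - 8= -24*m^2 - 36*m - 12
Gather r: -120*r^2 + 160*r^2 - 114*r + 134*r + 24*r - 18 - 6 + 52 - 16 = 40*r^2 + 44*r + 12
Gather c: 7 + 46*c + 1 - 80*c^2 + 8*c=-80*c^2 + 54*c + 8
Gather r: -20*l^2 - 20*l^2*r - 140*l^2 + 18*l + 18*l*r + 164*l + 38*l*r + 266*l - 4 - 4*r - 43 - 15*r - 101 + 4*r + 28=-160*l^2 + 448*l + r*(-20*l^2 + 56*l - 15) - 120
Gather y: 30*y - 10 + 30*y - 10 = 60*y - 20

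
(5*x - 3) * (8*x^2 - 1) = 40*x^3 - 24*x^2 - 5*x + 3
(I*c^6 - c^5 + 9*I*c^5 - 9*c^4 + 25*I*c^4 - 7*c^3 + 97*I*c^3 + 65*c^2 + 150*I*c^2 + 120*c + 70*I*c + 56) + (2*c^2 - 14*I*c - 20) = I*c^6 - c^5 + 9*I*c^5 - 9*c^4 + 25*I*c^4 - 7*c^3 + 97*I*c^3 + 67*c^2 + 150*I*c^2 + 120*c + 56*I*c + 36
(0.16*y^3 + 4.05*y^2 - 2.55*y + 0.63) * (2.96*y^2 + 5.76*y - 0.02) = 0.4736*y^5 + 12.9096*y^4 + 15.7768*y^3 - 12.9042*y^2 + 3.6798*y - 0.0126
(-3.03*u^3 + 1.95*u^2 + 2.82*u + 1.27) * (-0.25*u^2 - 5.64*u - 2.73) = 0.7575*u^5 + 16.6017*u^4 - 3.4311*u^3 - 21.5458*u^2 - 14.8614*u - 3.4671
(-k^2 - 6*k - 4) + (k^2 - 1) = -6*k - 5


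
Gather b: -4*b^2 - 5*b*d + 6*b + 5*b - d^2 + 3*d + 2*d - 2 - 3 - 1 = -4*b^2 + b*(11 - 5*d) - d^2 + 5*d - 6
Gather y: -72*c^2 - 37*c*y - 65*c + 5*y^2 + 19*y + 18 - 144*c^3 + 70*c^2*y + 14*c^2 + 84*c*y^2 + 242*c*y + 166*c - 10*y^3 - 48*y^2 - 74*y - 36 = -144*c^3 - 58*c^2 + 101*c - 10*y^3 + y^2*(84*c - 43) + y*(70*c^2 + 205*c - 55) - 18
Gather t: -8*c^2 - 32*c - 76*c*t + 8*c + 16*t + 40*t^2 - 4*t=-8*c^2 - 24*c + 40*t^2 + t*(12 - 76*c)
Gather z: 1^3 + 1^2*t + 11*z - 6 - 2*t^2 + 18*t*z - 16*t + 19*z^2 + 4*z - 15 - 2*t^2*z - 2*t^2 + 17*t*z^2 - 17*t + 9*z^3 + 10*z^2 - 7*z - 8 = -4*t^2 - 32*t + 9*z^3 + z^2*(17*t + 29) + z*(-2*t^2 + 18*t + 8) - 28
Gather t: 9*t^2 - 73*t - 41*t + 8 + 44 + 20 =9*t^2 - 114*t + 72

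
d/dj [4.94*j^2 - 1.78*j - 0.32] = 9.88*j - 1.78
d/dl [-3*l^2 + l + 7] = 1 - 6*l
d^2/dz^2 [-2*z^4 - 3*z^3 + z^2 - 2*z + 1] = -24*z^2 - 18*z + 2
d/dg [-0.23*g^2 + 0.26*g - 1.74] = 0.26 - 0.46*g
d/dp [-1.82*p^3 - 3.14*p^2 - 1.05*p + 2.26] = -5.46*p^2 - 6.28*p - 1.05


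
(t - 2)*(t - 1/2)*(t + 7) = t^3 + 9*t^2/2 - 33*t/2 + 7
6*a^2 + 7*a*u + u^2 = (a + u)*(6*a + u)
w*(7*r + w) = 7*r*w + w^2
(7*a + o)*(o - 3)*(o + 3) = 7*a*o^2 - 63*a + o^3 - 9*o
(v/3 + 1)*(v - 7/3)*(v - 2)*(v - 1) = v^4/3 - 7*v^3/9 - 7*v^2/3 + 67*v/9 - 14/3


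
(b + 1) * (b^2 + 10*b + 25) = b^3 + 11*b^2 + 35*b + 25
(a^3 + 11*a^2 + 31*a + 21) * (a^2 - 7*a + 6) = a^5 + 4*a^4 - 40*a^3 - 130*a^2 + 39*a + 126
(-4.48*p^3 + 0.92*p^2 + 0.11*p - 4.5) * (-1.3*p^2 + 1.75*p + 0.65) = 5.824*p^5 - 9.036*p^4 - 1.445*p^3 + 6.6405*p^2 - 7.8035*p - 2.925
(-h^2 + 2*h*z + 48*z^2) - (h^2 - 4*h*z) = -2*h^2 + 6*h*z + 48*z^2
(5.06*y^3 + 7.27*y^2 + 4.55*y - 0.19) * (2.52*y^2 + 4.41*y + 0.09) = 12.7512*y^5 + 40.635*y^4 + 43.9821*y^3 + 20.241*y^2 - 0.4284*y - 0.0171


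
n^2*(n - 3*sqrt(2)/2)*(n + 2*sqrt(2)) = n^4 + sqrt(2)*n^3/2 - 6*n^2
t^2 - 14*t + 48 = (t - 8)*(t - 6)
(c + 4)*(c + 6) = c^2 + 10*c + 24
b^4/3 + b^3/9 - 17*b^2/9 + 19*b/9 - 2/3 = (b/3 + 1)*(b - 1)^2*(b - 2/3)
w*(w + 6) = w^2 + 6*w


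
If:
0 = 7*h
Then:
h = 0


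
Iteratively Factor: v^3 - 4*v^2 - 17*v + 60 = (v + 4)*(v^2 - 8*v + 15) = (v - 3)*(v + 4)*(v - 5)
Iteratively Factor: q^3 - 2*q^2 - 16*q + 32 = (q - 2)*(q^2 - 16) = (q - 4)*(q - 2)*(q + 4)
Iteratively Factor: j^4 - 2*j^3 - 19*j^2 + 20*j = (j + 4)*(j^3 - 6*j^2 + 5*j) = (j - 1)*(j + 4)*(j^2 - 5*j) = (j - 5)*(j - 1)*(j + 4)*(j)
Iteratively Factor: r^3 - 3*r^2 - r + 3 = (r - 3)*(r^2 - 1) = (r - 3)*(r - 1)*(r + 1)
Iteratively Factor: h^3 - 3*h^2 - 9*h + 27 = (h - 3)*(h^2 - 9) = (h - 3)^2*(h + 3)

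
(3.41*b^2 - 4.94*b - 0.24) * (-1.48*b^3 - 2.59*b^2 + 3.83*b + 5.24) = -5.0468*b^5 - 1.5207*b^4 + 26.2101*b^3 - 0.430199999999999*b^2 - 26.8048*b - 1.2576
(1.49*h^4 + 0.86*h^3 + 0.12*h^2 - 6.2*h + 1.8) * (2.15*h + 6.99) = 3.2035*h^5 + 12.2641*h^4 + 6.2694*h^3 - 12.4912*h^2 - 39.468*h + 12.582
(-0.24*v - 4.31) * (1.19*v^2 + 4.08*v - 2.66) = -0.2856*v^3 - 6.1081*v^2 - 16.9464*v + 11.4646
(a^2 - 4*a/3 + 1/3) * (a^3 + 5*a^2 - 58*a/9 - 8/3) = a^5 + 11*a^4/3 - 115*a^3/9 + 205*a^2/27 + 38*a/27 - 8/9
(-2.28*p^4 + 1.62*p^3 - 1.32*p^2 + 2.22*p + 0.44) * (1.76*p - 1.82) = -4.0128*p^5 + 7.0008*p^4 - 5.2716*p^3 + 6.3096*p^2 - 3.266*p - 0.8008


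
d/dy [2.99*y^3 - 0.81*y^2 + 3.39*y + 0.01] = 8.97*y^2 - 1.62*y + 3.39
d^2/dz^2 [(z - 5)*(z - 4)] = 2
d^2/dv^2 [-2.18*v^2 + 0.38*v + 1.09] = -4.36000000000000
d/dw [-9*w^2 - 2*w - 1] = -18*w - 2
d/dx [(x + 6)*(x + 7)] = 2*x + 13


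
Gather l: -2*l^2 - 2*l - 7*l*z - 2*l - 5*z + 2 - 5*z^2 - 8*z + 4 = -2*l^2 + l*(-7*z - 4) - 5*z^2 - 13*z + 6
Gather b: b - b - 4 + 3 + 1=0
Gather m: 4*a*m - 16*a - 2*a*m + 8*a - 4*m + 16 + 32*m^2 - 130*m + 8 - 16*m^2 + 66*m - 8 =-8*a + 16*m^2 + m*(2*a - 68) + 16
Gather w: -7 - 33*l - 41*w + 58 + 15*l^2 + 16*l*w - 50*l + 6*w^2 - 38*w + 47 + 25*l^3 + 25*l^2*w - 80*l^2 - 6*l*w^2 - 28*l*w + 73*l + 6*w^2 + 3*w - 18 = 25*l^3 - 65*l^2 - 10*l + w^2*(12 - 6*l) + w*(25*l^2 - 12*l - 76) + 80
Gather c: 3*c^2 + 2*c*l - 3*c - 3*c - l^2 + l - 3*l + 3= 3*c^2 + c*(2*l - 6) - l^2 - 2*l + 3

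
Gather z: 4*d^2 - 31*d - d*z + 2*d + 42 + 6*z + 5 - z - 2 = 4*d^2 - 29*d + z*(5 - d) + 45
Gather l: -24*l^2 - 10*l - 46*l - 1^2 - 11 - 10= -24*l^2 - 56*l - 22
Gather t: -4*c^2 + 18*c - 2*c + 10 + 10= -4*c^2 + 16*c + 20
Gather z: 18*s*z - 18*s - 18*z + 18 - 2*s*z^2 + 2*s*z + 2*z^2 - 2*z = -18*s + z^2*(2 - 2*s) + z*(20*s - 20) + 18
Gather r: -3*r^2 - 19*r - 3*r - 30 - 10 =-3*r^2 - 22*r - 40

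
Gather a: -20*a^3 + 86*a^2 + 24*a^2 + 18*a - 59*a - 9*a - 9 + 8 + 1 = -20*a^3 + 110*a^2 - 50*a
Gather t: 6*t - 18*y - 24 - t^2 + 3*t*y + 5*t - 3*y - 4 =-t^2 + t*(3*y + 11) - 21*y - 28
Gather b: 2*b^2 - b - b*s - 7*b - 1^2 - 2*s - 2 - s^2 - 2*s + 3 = 2*b^2 + b*(-s - 8) - s^2 - 4*s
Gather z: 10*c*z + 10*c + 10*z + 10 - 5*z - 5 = 10*c + z*(10*c + 5) + 5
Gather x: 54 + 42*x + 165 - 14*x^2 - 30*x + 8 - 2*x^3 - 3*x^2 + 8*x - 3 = -2*x^3 - 17*x^2 + 20*x + 224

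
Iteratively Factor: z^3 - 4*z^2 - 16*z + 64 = (z - 4)*(z^2 - 16) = (z - 4)*(z + 4)*(z - 4)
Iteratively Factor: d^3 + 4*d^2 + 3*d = (d + 3)*(d^2 + d) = d*(d + 3)*(d + 1)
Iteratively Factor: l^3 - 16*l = (l)*(l^2 - 16) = l*(l + 4)*(l - 4)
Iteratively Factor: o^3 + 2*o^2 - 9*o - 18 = (o - 3)*(o^2 + 5*o + 6) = (o - 3)*(o + 2)*(o + 3)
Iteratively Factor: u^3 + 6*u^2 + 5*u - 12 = (u + 4)*(u^2 + 2*u - 3) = (u - 1)*(u + 4)*(u + 3)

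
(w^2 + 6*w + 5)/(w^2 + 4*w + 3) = (w + 5)/(w + 3)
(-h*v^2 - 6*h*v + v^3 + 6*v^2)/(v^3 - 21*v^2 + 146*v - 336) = v*(-h*v - 6*h + v^2 + 6*v)/(v^3 - 21*v^2 + 146*v - 336)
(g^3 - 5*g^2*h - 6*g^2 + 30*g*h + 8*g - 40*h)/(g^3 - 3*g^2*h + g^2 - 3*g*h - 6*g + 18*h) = (g^2 - 5*g*h - 4*g + 20*h)/(g^2 - 3*g*h + 3*g - 9*h)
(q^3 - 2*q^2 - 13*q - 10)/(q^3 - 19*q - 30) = (q + 1)/(q + 3)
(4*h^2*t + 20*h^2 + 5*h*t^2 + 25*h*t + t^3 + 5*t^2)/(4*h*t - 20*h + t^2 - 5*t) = (h*t + 5*h + t^2 + 5*t)/(t - 5)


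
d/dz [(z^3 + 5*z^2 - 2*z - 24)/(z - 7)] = 2*(z^3 - 8*z^2 - 35*z + 19)/(z^2 - 14*z + 49)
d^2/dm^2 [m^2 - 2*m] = 2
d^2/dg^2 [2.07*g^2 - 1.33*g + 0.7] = 4.14000000000000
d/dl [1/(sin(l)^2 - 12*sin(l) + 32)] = 2*(6 - sin(l))*cos(l)/(sin(l)^2 - 12*sin(l) + 32)^2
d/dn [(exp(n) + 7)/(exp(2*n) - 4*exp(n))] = (-exp(2*n) - 14*exp(n) + 28)*exp(-n)/(exp(2*n) - 8*exp(n) + 16)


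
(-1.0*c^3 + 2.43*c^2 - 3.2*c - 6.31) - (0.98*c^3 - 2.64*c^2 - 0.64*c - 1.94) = -1.98*c^3 + 5.07*c^2 - 2.56*c - 4.37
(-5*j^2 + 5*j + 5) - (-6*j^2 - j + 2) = j^2 + 6*j + 3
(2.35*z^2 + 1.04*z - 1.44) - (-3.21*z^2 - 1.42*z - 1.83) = 5.56*z^2 + 2.46*z + 0.39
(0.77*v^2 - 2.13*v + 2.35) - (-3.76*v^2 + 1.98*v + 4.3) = 4.53*v^2 - 4.11*v - 1.95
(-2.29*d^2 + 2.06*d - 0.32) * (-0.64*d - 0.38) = 1.4656*d^3 - 0.4482*d^2 - 0.578*d + 0.1216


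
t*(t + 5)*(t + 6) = t^3 + 11*t^2 + 30*t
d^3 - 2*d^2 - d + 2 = (d - 2)*(d - 1)*(d + 1)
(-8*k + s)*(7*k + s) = -56*k^2 - k*s + s^2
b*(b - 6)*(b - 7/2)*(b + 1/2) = b^4 - 9*b^3 + 65*b^2/4 + 21*b/2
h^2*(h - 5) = h^3 - 5*h^2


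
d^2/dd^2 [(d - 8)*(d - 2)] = 2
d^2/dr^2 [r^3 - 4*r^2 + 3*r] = 6*r - 8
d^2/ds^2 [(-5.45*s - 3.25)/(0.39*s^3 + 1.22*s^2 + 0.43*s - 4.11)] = (-4.97367*s^5 - 21.49056*s^4 - 39.13723*s^3 - 137.12361*s^2 - 205.45059*s - 53.05772)/(0.059319*s^9 + 0.556686*s^8 + 1.937637*s^7 + 1.168019*s^6 - 9.596859*s^5 - 21.81072*s^4 + 6.906628*s^3 + 59.545269*s^2 + 21.790809*s - 69.426531)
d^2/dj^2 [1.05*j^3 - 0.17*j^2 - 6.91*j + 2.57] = 6.3*j - 0.34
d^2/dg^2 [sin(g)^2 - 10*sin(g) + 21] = 10*sin(g) + 2*cos(2*g)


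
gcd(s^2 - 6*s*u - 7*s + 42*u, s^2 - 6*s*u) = s - 6*u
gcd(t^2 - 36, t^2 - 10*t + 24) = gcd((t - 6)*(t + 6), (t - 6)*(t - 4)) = t - 6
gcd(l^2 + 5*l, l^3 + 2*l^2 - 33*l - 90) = l + 5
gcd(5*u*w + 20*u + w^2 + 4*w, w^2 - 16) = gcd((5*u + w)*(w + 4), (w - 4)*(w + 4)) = w + 4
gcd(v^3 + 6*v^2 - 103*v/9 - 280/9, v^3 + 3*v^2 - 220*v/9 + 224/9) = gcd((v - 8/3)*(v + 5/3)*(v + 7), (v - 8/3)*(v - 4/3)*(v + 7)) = v^2 + 13*v/3 - 56/3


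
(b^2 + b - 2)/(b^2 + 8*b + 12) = (b - 1)/(b + 6)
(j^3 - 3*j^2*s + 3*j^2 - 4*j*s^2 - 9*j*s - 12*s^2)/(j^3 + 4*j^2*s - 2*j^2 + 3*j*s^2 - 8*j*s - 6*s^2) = (j^2 - 4*j*s + 3*j - 12*s)/(j^2 + 3*j*s - 2*j - 6*s)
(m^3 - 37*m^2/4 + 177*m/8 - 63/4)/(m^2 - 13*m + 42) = (8*m^2 - 26*m + 21)/(8*(m - 7))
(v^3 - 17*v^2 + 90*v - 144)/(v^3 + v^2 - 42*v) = (v^2 - 11*v + 24)/(v*(v + 7))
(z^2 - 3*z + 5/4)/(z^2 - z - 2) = (-z^2 + 3*z - 5/4)/(-z^2 + z + 2)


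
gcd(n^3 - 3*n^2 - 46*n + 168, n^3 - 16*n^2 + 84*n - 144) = n^2 - 10*n + 24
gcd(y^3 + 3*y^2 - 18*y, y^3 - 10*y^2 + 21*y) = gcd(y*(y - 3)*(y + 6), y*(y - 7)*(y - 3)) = y^2 - 3*y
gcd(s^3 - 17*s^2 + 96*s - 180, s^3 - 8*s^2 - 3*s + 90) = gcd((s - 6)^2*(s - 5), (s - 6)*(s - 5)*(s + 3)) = s^2 - 11*s + 30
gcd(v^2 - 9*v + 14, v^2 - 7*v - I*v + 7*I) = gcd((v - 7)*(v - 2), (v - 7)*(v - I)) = v - 7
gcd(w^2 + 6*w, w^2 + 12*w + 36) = w + 6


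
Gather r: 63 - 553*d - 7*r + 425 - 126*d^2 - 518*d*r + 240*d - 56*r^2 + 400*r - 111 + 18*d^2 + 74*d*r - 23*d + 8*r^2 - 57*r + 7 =-108*d^2 - 336*d - 48*r^2 + r*(336 - 444*d) + 384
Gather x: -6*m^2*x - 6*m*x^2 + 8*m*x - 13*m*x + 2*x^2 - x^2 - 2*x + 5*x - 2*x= x^2*(1 - 6*m) + x*(-6*m^2 - 5*m + 1)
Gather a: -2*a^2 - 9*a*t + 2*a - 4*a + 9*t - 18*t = -2*a^2 + a*(-9*t - 2) - 9*t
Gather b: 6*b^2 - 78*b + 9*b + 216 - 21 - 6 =6*b^2 - 69*b + 189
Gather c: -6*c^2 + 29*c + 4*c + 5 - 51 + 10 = -6*c^2 + 33*c - 36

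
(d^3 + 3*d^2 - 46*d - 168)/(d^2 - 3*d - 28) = d + 6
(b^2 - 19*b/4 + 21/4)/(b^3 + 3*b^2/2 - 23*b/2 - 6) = (4*b - 7)/(2*(2*b^2 + 9*b + 4))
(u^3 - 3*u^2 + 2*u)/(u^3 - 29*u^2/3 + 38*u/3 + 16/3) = 3*u*(u - 1)/(3*u^2 - 23*u - 8)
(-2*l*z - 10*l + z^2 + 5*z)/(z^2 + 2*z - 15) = (-2*l + z)/(z - 3)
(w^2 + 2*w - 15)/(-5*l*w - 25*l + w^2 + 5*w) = (w - 3)/(-5*l + w)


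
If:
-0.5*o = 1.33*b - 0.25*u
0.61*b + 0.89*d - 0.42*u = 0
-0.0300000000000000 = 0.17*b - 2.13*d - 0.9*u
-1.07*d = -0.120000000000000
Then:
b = -0.37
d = 0.11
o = 0.84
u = -0.30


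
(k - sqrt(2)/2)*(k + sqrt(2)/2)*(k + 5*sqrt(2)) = k^3 + 5*sqrt(2)*k^2 - k/2 - 5*sqrt(2)/2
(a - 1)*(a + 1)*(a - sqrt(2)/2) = a^3 - sqrt(2)*a^2/2 - a + sqrt(2)/2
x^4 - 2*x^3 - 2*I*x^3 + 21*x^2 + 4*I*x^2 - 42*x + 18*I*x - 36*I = (x - 2)*(x - 6*I)*(x + I)*(x + 3*I)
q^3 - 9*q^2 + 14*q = q*(q - 7)*(q - 2)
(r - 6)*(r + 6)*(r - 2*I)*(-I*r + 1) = -I*r^4 - r^3 + 34*I*r^2 + 36*r + 72*I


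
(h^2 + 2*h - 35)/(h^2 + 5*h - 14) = (h - 5)/(h - 2)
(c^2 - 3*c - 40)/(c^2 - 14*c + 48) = (c + 5)/(c - 6)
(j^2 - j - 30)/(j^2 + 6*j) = (j^2 - j - 30)/(j*(j + 6))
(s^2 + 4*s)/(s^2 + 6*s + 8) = s/(s + 2)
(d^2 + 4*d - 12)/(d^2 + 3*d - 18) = (d - 2)/(d - 3)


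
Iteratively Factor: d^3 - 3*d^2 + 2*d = (d - 2)*(d^2 - d) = d*(d - 2)*(d - 1)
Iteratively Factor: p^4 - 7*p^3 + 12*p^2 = (p)*(p^3 - 7*p^2 + 12*p) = p*(p - 3)*(p^2 - 4*p) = p^2*(p - 3)*(p - 4)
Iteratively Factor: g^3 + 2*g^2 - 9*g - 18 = (g - 3)*(g^2 + 5*g + 6) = (g - 3)*(g + 3)*(g + 2)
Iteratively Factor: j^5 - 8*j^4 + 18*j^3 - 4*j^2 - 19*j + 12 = (j - 1)*(j^4 - 7*j^3 + 11*j^2 + 7*j - 12) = (j - 1)*(j + 1)*(j^3 - 8*j^2 + 19*j - 12) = (j - 3)*(j - 1)*(j + 1)*(j^2 - 5*j + 4) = (j - 3)*(j - 1)^2*(j + 1)*(j - 4)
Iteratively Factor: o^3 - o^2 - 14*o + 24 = (o + 4)*(o^2 - 5*o + 6) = (o - 2)*(o + 4)*(o - 3)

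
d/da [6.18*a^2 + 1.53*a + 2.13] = 12.36*a + 1.53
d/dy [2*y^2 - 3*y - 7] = 4*y - 3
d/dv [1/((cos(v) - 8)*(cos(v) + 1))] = (2*cos(v) - 7)*sin(v)/((cos(v) - 8)^2*(cos(v) + 1)^2)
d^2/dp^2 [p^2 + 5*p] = 2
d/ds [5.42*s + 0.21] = 5.42000000000000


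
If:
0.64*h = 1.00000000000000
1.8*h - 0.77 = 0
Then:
No Solution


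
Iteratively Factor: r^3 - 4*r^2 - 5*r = (r + 1)*(r^2 - 5*r) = r*(r + 1)*(r - 5)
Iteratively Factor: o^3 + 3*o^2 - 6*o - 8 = (o - 2)*(o^2 + 5*o + 4) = (o - 2)*(o + 1)*(o + 4)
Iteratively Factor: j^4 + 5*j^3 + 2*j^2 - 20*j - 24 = (j + 3)*(j^3 + 2*j^2 - 4*j - 8) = (j + 2)*(j + 3)*(j^2 - 4) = (j - 2)*(j + 2)*(j + 3)*(j + 2)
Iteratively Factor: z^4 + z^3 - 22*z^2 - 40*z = (z - 5)*(z^3 + 6*z^2 + 8*z) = z*(z - 5)*(z^2 + 6*z + 8) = z*(z - 5)*(z + 4)*(z + 2)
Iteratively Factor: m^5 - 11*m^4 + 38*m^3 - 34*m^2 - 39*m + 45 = (m - 5)*(m^4 - 6*m^3 + 8*m^2 + 6*m - 9) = (m - 5)*(m - 1)*(m^3 - 5*m^2 + 3*m + 9) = (m - 5)*(m - 1)*(m + 1)*(m^2 - 6*m + 9) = (m - 5)*(m - 3)*(m - 1)*(m + 1)*(m - 3)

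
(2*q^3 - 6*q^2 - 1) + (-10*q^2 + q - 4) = 2*q^3 - 16*q^2 + q - 5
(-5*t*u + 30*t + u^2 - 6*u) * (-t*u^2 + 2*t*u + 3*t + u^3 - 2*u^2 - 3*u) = 5*t^2*u^3 - 40*t^2*u^2 + 45*t^2*u + 90*t^2 - 6*t*u^4 + 48*t*u^3 - 54*t*u^2 - 108*t*u + u^5 - 8*u^4 + 9*u^3 + 18*u^2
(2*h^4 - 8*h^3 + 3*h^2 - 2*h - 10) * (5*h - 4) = 10*h^5 - 48*h^4 + 47*h^3 - 22*h^2 - 42*h + 40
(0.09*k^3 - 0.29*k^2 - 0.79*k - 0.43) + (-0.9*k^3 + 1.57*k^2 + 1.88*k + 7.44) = -0.81*k^3 + 1.28*k^2 + 1.09*k + 7.01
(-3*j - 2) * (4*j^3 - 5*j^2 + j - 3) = -12*j^4 + 7*j^3 + 7*j^2 + 7*j + 6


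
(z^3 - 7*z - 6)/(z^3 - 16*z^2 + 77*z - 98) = (z^3 - 7*z - 6)/(z^3 - 16*z^2 + 77*z - 98)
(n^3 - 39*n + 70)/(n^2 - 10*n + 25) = (n^2 + 5*n - 14)/(n - 5)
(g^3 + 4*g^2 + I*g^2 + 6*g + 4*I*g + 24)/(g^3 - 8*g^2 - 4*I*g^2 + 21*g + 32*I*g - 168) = (g^2 + 2*g*(2 - I) - 8*I)/(g^2 - g*(8 + 7*I) + 56*I)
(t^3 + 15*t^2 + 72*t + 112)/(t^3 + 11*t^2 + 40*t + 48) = (t + 7)/(t + 3)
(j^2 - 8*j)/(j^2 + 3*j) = (j - 8)/(j + 3)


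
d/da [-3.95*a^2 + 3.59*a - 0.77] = 3.59 - 7.9*a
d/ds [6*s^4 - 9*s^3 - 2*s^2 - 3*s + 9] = 24*s^3 - 27*s^2 - 4*s - 3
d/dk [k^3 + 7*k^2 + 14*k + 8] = 3*k^2 + 14*k + 14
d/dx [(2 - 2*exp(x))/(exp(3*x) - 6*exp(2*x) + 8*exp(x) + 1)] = 2*(-(1 - exp(x))*(3*exp(2*x) - 12*exp(x) + 8) - exp(3*x) + 6*exp(2*x) - 8*exp(x) - 1)*exp(x)/(exp(3*x) - 6*exp(2*x) + 8*exp(x) + 1)^2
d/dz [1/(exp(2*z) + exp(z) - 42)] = (-2*exp(z) - 1)*exp(z)/(exp(2*z) + exp(z) - 42)^2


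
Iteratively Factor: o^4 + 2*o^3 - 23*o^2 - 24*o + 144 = (o - 3)*(o^3 + 5*o^2 - 8*o - 48) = (o - 3)*(o + 4)*(o^2 + o - 12) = (o - 3)^2*(o + 4)*(o + 4)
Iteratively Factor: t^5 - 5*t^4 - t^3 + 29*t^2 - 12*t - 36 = (t + 1)*(t^4 - 6*t^3 + 5*t^2 + 24*t - 36) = (t + 1)*(t + 2)*(t^3 - 8*t^2 + 21*t - 18) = (t - 3)*(t + 1)*(t + 2)*(t^2 - 5*t + 6) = (t - 3)^2*(t + 1)*(t + 2)*(t - 2)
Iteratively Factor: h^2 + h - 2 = (h - 1)*(h + 2)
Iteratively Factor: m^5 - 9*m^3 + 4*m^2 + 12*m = (m + 1)*(m^4 - m^3 - 8*m^2 + 12*m) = (m - 2)*(m + 1)*(m^3 + m^2 - 6*m) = (m - 2)^2*(m + 1)*(m^2 + 3*m) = m*(m - 2)^2*(m + 1)*(m + 3)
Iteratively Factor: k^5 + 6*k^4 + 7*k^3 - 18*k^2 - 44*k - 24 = (k + 1)*(k^4 + 5*k^3 + 2*k^2 - 20*k - 24) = (k + 1)*(k + 2)*(k^3 + 3*k^2 - 4*k - 12) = (k + 1)*(k + 2)*(k + 3)*(k^2 - 4) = (k - 2)*(k + 1)*(k + 2)*(k + 3)*(k + 2)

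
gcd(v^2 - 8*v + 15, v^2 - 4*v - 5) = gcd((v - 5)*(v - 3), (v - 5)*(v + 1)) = v - 5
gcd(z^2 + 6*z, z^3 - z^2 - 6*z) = z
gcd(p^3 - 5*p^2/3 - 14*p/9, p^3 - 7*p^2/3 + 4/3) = p + 2/3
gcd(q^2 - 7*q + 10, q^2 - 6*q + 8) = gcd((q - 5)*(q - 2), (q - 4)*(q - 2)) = q - 2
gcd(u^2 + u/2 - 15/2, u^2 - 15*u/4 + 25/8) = u - 5/2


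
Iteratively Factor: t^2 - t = (t - 1)*(t)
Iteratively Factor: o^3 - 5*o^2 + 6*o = (o - 3)*(o^2 - 2*o) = o*(o - 3)*(o - 2)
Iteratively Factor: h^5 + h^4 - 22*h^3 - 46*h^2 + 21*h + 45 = (h + 1)*(h^4 - 22*h^2 - 24*h + 45) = (h - 1)*(h + 1)*(h^3 + h^2 - 21*h - 45) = (h - 5)*(h - 1)*(h + 1)*(h^2 + 6*h + 9) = (h - 5)*(h - 1)*(h + 1)*(h + 3)*(h + 3)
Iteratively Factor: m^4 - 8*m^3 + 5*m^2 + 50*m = (m)*(m^3 - 8*m^2 + 5*m + 50) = m*(m - 5)*(m^2 - 3*m - 10) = m*(m - 5)*(m + 2)*(m - 5)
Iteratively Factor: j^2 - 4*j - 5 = (j + 1)*(j - 5)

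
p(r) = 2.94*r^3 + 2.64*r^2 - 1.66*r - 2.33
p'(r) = 8.82*r^2 + 5.28*r - 1.66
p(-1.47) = -3.52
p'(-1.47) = 9.64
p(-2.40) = -23.78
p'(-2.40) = 36.47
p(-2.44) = -25.27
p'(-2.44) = 37.97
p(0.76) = -0.78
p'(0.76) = 7.45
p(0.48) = -2.19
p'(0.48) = 2.91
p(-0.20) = -1.92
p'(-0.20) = -2.36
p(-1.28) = -2.05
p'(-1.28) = 6.03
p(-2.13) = -15.23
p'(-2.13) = 27.11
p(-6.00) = -532.37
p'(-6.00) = 284.18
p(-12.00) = -4682.57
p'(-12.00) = 1205.06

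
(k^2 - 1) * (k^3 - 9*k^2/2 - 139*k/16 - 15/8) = k^5 - 9*k^4/2 - 155*k^3/16 + 21*k^2/8 + 139*k/16 + 15/8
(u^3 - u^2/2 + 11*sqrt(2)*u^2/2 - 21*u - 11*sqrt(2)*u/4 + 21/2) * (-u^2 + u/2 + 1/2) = -u^5 - 11*sqrt(2)*u^4/2 + u^4 + 11*sqrt(2)*u^3/2 + 85*u^3/4 - 85*u^2/4 + 11*sqrt(2)*u^2/8 - 21*u/4 - 11*sqrt(2)*u/8 + 21/4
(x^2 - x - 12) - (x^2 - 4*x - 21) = 3*x + 9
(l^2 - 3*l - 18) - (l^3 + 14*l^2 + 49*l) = -l^3 - 13*l^2 - 52*l - 18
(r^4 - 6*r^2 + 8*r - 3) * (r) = r^5 - 6*r^3 + 8*r^2 - 3*r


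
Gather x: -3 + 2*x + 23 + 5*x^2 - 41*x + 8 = 5*x^2 - 39*x + 28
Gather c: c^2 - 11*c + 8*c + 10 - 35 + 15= c^2 - 3*c - 10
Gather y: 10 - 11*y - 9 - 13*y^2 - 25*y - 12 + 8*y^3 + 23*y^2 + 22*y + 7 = 8*y^3 + 10*y^2 - 14*y - 4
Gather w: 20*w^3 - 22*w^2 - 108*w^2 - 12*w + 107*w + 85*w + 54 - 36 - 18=20*w^3 - 130*w^2 + 180*w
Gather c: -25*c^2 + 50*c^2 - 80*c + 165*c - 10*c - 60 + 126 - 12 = 25*c^2 + 75*c + 54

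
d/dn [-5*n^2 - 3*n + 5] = -10*n - 3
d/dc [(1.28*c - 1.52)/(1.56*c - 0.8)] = (2.101632*c - 1.07776)/(1.56*c - 0.8)^3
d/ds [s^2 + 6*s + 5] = 2*s + 6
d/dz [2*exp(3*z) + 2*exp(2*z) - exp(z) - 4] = (6*exp(2*z) + 4*exp(z) - 1)*exp(z)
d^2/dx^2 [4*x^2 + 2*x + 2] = 8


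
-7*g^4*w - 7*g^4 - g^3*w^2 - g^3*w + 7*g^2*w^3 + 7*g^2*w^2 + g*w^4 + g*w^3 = (-g + w)*(g + w)*(7*g + w)*(g*w + g)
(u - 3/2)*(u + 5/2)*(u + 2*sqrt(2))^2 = u^4 + u^3 + 4*sqrt(2)*u^3 + 17*u^2/4 + 4*sqrt(2)*u^2 - 15*sqrt(2)*u + 8*u - 30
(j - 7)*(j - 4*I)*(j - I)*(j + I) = j^4 - 7*j^3 - 4*I*j^3 + j^2 + 28*I*j^2 - 7*j - 4*I*j + 28*I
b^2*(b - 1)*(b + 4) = b^4 + 3*b^3 - 4*b^2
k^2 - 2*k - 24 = (k - 6)*(k + 4)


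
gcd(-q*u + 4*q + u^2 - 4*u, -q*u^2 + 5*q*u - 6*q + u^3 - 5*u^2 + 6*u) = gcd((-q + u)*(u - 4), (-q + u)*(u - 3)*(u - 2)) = q - u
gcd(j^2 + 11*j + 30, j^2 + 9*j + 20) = j + 5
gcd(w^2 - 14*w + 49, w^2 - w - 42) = w - 7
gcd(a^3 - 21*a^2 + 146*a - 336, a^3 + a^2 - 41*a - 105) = a - 7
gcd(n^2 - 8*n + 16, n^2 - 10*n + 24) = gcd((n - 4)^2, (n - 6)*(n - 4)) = n - 4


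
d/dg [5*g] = 5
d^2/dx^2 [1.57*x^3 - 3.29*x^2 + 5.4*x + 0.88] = 9.42*x - 6.58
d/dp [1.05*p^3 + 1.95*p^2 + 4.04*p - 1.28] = 3.15*p^2 + 3.9*p + 4.04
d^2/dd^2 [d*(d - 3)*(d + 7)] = 6*d + 8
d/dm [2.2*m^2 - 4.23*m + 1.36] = 4.4*m - 4.23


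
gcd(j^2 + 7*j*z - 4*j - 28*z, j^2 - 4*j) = j - 4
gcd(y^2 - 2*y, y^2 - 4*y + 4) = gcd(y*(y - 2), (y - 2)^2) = y - 2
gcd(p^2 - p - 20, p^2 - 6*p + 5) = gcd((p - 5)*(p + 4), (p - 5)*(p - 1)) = p - 5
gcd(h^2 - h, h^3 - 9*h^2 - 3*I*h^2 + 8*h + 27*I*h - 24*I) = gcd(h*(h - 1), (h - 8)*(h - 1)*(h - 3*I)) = h - 1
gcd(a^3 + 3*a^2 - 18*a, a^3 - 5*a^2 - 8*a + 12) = 1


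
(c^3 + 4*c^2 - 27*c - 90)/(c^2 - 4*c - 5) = (c^2 + 9*c + 18)/(c + 1)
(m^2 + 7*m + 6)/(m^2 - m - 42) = (m + 1)/(m - 7)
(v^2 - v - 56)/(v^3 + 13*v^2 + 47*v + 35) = (v - 8)/(v^2 + 6*v + 5)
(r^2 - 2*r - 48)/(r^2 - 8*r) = (r + 6)/r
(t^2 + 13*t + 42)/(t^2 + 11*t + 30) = (t + 7)/(t + 5)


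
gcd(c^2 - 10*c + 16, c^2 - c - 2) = c - 2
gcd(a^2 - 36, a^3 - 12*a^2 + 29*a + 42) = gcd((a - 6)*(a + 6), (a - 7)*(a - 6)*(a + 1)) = a - 6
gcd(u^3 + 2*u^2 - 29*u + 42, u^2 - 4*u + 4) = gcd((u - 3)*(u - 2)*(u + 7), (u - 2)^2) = u - 2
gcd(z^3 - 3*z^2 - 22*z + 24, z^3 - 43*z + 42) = z^2 - 7*z + 6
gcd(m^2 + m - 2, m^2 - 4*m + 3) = m - 1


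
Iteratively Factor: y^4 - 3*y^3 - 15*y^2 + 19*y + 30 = (y + 3)*(y^3 - 6*y^2 + 3*y + 10) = (y - 5)*(y + 3)*(y^2 - y - 2) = (y - 5)*(y - 2)*(y + 3)*(y + 1)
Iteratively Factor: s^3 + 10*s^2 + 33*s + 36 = (s + 4)*(s^2 + 6*s + 9) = (s + 3)*(s + 4)*(s + 3)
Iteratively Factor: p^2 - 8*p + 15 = (p - 5)*(p - 3)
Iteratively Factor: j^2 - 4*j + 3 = (j - 1)*(j - 3)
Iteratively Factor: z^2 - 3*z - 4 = (z - 4)*(z + 1)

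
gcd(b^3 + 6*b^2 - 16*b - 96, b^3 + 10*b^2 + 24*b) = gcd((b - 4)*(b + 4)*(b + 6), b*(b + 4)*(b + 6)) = b^2 + 10*b + 24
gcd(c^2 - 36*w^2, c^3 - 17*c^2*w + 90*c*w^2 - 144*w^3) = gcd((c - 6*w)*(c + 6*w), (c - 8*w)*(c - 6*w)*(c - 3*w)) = -c + 6*w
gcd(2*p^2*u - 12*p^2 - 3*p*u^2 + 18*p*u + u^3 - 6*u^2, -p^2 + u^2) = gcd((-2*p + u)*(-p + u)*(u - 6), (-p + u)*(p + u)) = p - u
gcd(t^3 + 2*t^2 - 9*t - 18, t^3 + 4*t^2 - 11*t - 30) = t^2 - t - 6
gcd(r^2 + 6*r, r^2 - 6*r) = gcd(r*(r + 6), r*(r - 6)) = r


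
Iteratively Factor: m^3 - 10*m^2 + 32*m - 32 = (m - 4)*(m^2 - 6*m + 8) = (m - 4)*(m - 2)*(m - 4)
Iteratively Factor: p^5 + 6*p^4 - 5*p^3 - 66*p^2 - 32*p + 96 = (p + 4)*(p^4 + 2*p^3 - 13*p^2 - 14*p + 24) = (p + 4)^2*(p^3 - 2*p^2 - 5*p + 6) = (p + 2)*(p + 4)^2*(p^2 - 4*p + 3) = (p - 1)*(p + 2)*(p + 4)^2*(p - 3)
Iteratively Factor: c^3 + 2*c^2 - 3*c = (c + 3)*(c^2 - c) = (c - 1)*(c + 3)*(c)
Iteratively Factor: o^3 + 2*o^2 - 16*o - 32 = (o + 4)*(o^2 - 2*o - 8) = (o - 4)*(o + 4)*(o + 2)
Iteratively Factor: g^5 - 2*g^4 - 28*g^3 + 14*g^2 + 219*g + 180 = (g + 3)*(g^4 - 5*g^3 - 13*g^2 + 53*g + 60) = (g - 5)*(g + 3)*(g^3 - 13*g - 12) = (g - 5)*(g + 3)^2*(g^2 - 3*g - 4) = (g - 5)*(g - 4)*(g + 3)^2*(g + 1)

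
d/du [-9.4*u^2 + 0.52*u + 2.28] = 0.52 - 18.8*u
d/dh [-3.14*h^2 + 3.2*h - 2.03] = 3.2 - 6.28*h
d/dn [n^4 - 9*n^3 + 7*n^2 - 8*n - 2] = 4*n^3 - 27*n^2 + 14*n - 8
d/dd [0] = 0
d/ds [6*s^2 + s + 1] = 12*s + 1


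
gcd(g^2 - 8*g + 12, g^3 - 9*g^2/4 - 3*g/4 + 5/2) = g - 2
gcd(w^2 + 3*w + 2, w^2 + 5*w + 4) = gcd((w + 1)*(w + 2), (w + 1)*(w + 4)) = w + 1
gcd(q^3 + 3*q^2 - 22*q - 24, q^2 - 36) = q + 6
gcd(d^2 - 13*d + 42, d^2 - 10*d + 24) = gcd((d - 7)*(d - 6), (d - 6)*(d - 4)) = d - 6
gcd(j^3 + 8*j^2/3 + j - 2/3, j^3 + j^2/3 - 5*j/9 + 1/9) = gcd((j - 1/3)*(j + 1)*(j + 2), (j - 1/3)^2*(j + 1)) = j^2 + 2*j/3 - 1/3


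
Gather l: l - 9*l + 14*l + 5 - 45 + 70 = 6*l + 30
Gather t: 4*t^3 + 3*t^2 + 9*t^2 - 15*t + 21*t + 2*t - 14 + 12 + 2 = 4*t^3 + 12*t^2 + 8*t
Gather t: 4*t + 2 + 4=4*t + 6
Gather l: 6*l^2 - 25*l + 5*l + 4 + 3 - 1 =6*l^2 - 20*l + 6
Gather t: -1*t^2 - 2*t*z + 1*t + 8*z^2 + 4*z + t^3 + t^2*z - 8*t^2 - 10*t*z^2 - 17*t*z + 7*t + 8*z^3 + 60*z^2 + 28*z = t^3 + t^2*(z - 9) + t*(-10*z^2 - 19*z + 8) + 8*z^3 + 68*z^2 + 32*z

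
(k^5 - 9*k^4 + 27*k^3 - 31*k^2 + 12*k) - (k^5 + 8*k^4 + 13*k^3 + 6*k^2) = -17*k^4 + 14*k^3 - 37*k^2 + 12*k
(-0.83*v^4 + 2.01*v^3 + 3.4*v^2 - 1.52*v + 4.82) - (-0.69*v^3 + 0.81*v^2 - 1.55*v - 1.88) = -0.83*v^4 + 2.7*v^3 + 2.59*v^2 + 0.03*v + 6.7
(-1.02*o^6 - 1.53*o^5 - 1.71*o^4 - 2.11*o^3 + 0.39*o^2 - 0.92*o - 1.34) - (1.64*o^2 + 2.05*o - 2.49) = -1.02*o^6 - 1.53*o^5 - 1.71*o^4 - 2.11*o^3 - 1.25*o^2 - 2.97*o + 1.15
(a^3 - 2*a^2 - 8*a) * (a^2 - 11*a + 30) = a^5 - 13*a^4 + 44*a^3 + 28*a^2 - 240*a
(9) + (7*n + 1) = 7*n + 10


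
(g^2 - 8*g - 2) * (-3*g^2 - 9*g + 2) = -3*g^4 + 15*g^3 + 80*g^2 + 2*g - 4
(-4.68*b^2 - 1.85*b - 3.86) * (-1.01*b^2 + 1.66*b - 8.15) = 4.7268*b^4 - 5.9003*b^3 + 38.9696*b^2 + 8.6699*b + 31.459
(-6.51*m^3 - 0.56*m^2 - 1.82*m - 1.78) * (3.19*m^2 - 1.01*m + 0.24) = -20.7669*m^5 + 4.7887*m^4 - 6.8026*m^3 - 3.9744*m^2 + 1.361*m - 0.4272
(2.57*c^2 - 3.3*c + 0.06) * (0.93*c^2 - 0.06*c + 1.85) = 2.3901*c^4 - 3.2232*c^3 + 5.0083*c^2 - 6.1086*c + 0.111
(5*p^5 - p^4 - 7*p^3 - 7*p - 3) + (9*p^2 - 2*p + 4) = 5*p^5 - p^4 - 7*p^3 + 9*p^2 - 9*p + 1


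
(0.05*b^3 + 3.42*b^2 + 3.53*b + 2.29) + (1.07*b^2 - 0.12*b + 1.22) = 0.05*b^3 + 4.49*b^2 + 3.41*b + 3.51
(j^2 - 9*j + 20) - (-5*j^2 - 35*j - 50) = 6*j^2 + 26*j + 70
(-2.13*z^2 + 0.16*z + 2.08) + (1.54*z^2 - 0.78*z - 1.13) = -0.59*z^2 - 0.62*z + 0.95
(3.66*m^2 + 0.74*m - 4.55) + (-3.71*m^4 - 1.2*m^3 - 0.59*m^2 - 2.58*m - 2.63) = -3.71*m^4 - 1.2*m^3 + 3.07*m^2 - 1.84*m - 7.18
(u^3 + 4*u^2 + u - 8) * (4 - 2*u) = -2*u^4 - 4*u^3 + 14*u^2 + 20*u - 32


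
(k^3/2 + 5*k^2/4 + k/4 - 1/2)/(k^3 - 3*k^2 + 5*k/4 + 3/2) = (2*k^3 + 5*k^2 + k - 2)/(4*k^3 - 12*k^2 + 5*k + 6)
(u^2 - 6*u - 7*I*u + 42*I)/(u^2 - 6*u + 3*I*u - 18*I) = (u - 7*I)/(u + 3*I)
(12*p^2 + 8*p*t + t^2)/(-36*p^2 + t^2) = (-2*p - t)/(6*p - t)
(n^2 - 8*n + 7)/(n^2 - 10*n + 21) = (n - 1)/(n - 3)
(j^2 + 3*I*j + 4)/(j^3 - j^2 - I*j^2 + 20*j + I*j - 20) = (j - I)/(j^2 - j*(1 + 5*I) + 5*I)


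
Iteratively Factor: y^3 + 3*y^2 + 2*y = (y + 2)*(y^2 + y) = y*(y + 2)*(y + 1)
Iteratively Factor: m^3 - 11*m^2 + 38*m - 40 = (m - 5)*(m^2 - 6*m + 8) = (m - 5)*(m - 2)*(m - 4)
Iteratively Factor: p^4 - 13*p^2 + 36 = (p - 3)*(p^3 + 3*p^2 - 4*p - 12) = (p - 3)*(p + 2)*(p^2 + p - 6) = (p - 3)*(p + 2)*(p + 3)*(p - 2)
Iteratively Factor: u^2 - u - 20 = (u + 4)*(u - 5)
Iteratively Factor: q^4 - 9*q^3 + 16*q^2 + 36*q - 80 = (q - 2)*(q^3 - 7*q^2 + 2*q + 40) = (q - 4)*(q - 2)*(q^2 - 3*q - 10) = (q - 5)*(q - 4)*(q - 2)*(q + 2)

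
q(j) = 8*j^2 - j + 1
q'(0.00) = -1.00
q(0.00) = 1.00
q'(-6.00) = -97.00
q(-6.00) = 295.00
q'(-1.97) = -32.52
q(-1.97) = 34.02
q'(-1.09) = -18.44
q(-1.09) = 11.59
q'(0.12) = 0.92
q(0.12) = 1.00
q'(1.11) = 16.76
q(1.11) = 9.75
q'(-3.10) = -50.60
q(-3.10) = 80.98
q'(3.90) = 61.40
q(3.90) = 118.78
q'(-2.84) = -46.44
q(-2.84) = 68.36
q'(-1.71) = -28.36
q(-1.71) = 26.10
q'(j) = 16*j - 1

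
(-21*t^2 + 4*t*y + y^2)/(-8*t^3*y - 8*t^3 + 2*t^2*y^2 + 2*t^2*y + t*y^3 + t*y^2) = (-21*t^2 + 4*t*y + y^2)/(t*(-8*t^2*y - 8*t^2 + 2*t*y^2 + 2*t*y + y^3 + y^2))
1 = 1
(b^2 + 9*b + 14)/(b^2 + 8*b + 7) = (b + 2)/(b + 1)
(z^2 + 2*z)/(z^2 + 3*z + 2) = z/(z + 1)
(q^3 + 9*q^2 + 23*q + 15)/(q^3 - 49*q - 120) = (q + 1)/(q - 8)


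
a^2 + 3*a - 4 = (a - 1)*(a + 4)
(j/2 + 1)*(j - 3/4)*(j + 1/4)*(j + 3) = j^4/2 + 9*j^3/4 + 53*j^2/32 - 63*j/32 - 9/16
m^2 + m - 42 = (m - 6)*(m + 7)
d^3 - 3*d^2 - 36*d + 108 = (d - 6)*(d - 3)*(d + 6)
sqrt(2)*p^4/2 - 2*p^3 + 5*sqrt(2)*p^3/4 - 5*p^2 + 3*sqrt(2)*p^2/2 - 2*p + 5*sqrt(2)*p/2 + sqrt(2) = (p + 1/2)*(p - sqrt(2))^2*(sqrt(2)*p/2 + sqrt(2))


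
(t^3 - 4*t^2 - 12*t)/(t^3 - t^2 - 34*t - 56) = t*(t - 6)/(t^2 - 3*t - 28)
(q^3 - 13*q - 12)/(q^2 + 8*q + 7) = (q^2 - q - 12)/(q + 7)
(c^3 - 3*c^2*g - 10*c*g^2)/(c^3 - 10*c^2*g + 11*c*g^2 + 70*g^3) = c/(c - 7*g)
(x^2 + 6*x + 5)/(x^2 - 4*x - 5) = (x + 5)/(x - 5)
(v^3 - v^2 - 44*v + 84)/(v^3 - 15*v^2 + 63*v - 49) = (v^3 - v^2 - 44*v + 84)/(v^3 - 15*v^2 + 63*v - 49)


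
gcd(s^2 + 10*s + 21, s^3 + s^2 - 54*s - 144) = s + 3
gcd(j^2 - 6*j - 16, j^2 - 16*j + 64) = j - 8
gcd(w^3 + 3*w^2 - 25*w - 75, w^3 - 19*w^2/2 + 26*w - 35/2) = w - 5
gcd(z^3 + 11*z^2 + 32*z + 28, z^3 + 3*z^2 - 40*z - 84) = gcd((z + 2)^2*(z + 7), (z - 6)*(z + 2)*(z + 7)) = z^2 + 9*z + 14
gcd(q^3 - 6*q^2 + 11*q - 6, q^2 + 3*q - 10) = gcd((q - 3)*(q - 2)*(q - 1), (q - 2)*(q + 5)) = q - 2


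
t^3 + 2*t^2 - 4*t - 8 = (t - 2)*(t + 2)^2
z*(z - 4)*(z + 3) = z^3 - z^2 - 12*z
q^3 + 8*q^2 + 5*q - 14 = (q - 1)*(q + 2)*(q + 7)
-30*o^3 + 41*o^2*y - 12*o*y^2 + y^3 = (-6*o + y)*(-5*o + y)*(-o + y)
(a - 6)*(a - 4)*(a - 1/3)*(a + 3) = a^4 - 22*a^3/3 - 11*a^2/3 + 74*a - 24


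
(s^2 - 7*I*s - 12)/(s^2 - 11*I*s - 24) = (s - 4*I)/(s - 8*I)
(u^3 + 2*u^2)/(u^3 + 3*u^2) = (u + 2)/(u + 3)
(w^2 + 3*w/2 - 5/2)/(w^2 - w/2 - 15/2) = (w - 1)/(w - 3)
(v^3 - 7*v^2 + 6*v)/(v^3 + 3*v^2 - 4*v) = (v - 6)/(v + 4)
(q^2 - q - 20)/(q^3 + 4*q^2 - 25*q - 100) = 1/(q + 5)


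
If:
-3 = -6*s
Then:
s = 1/2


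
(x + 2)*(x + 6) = x^2 + 8*x + 12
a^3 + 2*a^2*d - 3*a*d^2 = a*(a - d)*(a + 3*d)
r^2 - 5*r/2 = r*(r - 5/2)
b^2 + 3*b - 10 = (b - 2)*(b + 5)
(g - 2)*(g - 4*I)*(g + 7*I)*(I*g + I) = I*g^4 - 3*g^3 - I*g^3 + 3*g^2 + 26*I*g^2 + 6*g - 28*I*g - 56*I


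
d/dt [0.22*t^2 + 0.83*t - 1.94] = 0.44*t + 0.83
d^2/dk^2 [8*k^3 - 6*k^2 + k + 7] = 48*k - 12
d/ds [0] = 0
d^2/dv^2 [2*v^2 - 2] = 4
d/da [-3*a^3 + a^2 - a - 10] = -9*a^2 + 2*a - 1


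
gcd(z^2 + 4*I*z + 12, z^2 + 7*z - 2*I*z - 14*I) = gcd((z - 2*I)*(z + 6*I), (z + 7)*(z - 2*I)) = z - 2*I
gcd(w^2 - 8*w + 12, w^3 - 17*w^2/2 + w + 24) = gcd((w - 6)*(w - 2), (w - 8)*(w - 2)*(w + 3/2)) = w - 2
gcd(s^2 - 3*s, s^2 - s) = s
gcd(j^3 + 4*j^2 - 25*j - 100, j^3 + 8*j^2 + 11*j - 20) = j^2 + 9*j + 20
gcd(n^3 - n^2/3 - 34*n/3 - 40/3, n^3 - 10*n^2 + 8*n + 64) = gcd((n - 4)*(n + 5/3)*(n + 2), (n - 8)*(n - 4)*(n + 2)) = n^2 - 2*n - 8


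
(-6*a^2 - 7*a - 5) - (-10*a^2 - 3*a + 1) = 4*a^2 - 4*a - 6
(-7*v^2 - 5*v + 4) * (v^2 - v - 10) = -7*v^4 + 2*v^3 + 79*v^2 + 46*v - 40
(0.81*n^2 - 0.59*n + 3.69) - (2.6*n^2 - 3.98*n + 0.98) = -1.79*n^2 + 3.39*n + 2.71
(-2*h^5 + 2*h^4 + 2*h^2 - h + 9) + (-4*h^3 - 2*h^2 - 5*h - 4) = -2*h^5 + 2*h^4 - 4*h^3 - 6*h + 5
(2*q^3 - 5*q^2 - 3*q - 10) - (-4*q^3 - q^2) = 6*q^3 - 4*q^2 - 3*q - 10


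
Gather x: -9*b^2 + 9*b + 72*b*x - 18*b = -9*b^2 + 72*b*x - 9*b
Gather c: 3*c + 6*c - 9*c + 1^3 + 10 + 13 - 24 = 0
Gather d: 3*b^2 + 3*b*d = 3*b^2 + 3*b*d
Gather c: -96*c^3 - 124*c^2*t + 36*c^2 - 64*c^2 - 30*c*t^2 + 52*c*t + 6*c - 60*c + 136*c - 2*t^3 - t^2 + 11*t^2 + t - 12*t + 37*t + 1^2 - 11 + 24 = -96*c^3 + c^2*(-124*t - 28) + c*(-30*t^2 + 52*t + 82) - 2*t^3 + 10*t^2 + 26*t + 14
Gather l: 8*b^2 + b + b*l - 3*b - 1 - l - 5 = 8*b^2 - 2*b + l*(b - 1) - 6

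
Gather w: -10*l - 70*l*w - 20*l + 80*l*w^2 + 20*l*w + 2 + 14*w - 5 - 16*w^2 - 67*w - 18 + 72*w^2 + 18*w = -30*l + w^2*(80*l + 56) + w*(-50*l - 35) - 21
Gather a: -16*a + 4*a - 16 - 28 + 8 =-12*a - 36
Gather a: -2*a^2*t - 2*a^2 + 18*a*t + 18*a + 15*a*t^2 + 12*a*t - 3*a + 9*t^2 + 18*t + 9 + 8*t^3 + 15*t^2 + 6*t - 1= a^2*(-2*t - 2) + a*(15*t^2 + 30*t + 15) + 8*t^3 + 24*t^2 + 24*t + 8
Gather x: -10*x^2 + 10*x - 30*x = -10*x^2 - 20*x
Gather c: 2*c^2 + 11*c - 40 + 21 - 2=2*c^2 + 11*c - 21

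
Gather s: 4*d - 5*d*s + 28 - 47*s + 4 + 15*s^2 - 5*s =4*d + 15*s^2 + s*(-5*d - 52) + 32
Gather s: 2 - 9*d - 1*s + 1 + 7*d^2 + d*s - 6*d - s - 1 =7*d^2 - 15*d + s*(d - 2) + 2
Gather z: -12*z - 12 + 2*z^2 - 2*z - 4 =2*z^2 - 14*z - 16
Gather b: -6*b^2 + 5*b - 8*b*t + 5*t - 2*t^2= -6*b^2 + b*(5 - 8*t) - 2*t^2 + 5*t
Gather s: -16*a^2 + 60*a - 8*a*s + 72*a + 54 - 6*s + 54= -16*a^2 + 132*a + s*(-8*a - 6) + 108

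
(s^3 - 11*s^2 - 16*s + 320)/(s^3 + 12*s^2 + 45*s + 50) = (s^2 - 16*s + 64)/(s^2 + 7*s + 10)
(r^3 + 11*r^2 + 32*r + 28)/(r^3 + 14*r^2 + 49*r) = (r^2 + 4*r + 4)/(r*(r + 7))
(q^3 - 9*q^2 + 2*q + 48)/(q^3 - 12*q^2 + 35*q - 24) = (q + 2)/(q - 1)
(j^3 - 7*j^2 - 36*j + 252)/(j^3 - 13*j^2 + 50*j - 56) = (j^2 - 36)/(j^2 - 6*j + 8)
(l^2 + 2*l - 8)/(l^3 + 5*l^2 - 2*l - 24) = 1/(l + 3)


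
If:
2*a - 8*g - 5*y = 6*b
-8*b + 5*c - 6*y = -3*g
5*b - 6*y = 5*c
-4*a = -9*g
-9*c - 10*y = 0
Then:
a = 0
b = 0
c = 0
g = 0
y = 0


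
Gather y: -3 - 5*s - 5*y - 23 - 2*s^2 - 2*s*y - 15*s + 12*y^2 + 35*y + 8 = -2*s^2 - 20*s + 12*y^2 + y*(30 - 2*s) - 18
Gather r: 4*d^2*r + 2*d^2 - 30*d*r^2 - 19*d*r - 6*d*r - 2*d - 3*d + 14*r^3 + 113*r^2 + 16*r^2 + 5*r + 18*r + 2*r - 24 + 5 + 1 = 2*d^2 - 5*d + 14*r^3 + r^2*(129 - 30*d) + r*(4*d^2 - 25*d + 25) - 18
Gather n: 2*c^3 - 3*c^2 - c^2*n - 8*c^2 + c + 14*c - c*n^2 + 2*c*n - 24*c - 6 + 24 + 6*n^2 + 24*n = 2*c^3 - 11*c^2 - 9*c + n^2*(6 - c) + n*(-c^2 + 2*c + 24) + 18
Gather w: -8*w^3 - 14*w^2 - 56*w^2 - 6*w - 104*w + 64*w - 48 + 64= -8*w^3 - 70*w^2 - 46*w + 16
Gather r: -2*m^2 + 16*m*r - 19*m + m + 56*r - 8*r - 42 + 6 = -2*m^2 - 18*m + r*(16*m + 48) - 36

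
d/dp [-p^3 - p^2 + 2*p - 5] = -3*p^2 - 2*p + 2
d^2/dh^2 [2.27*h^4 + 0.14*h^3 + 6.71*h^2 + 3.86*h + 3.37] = 27.24*h^2 + 0.84*h + 13.42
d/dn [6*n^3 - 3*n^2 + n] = 18*n^2 - 6*n + 1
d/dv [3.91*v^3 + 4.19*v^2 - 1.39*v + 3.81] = 11.73*v^2 + 8.38*v - 1.39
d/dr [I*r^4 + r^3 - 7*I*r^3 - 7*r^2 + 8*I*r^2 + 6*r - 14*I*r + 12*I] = 4*I*r^3 + r^2*(3 - 21*I) + r*(-14 + 16*I) + 6 - 14*I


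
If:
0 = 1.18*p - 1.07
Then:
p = 0.91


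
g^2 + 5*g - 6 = (g - 1)*(g + 6)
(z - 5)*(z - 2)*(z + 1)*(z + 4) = z^4 - 2*z^3 - 21*z^2 + 22*z + 40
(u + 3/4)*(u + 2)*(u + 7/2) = u^3 + 25*u^2/4 + 89*u/8 + 21/4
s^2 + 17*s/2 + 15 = (s + 5/2)*(s + 6)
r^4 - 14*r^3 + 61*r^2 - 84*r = r*(r - 7)*(r - 4)*(r - 3)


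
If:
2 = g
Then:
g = 2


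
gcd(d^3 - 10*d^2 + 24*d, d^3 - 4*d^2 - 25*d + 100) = d - 4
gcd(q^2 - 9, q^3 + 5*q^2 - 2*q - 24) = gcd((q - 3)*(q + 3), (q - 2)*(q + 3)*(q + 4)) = q + 3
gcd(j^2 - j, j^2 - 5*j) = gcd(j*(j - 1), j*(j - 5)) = j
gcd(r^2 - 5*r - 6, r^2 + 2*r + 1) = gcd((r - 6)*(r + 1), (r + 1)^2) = r + 1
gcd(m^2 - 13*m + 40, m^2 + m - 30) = m - 5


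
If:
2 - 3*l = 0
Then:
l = 2/3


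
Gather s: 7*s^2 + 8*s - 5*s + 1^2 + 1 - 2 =7*s^2 + 3*s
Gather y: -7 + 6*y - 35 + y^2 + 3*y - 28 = y^2 + 9*y - 70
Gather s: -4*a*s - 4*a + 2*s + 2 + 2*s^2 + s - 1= -4*a + 2*s^2 + s*(3 - 4*a) + 1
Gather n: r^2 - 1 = r^2 - 1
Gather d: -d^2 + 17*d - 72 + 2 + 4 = -d^2 + 17*d - 66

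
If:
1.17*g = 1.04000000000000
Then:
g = 0.89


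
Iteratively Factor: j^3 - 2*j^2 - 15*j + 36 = (j - 3)*(j^2 + j - 12) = (j - 3)*(j + 4)*(j - 3)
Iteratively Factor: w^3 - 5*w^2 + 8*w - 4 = (w - 1)*(w^2 - 4*w + 4) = (w - 2)*(w - 1)*(w - 2)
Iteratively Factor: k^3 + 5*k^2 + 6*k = (k + 2)*(k^2 + 3*k) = (k + 2)*(k + 3)*(k)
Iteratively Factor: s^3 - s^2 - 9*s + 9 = (s - 3)*(s^2 + 2*s - 3) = (s - 3)*(s - 1)*(s + 3)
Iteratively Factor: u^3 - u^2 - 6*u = (u)*(u^2 - u - 6) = u*(u + 2)*(u - 3)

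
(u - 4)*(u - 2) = u^2 - 6*u + 8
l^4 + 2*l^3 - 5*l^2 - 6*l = l*(l - 2)*(l + 1)*(l + 3)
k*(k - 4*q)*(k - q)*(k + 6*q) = k^4 + k^3*q - 26*k^2*q^2 + 24*k*q^3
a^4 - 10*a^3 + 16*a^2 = a^2*(a - 8)*(a - 2)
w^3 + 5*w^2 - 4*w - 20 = (w - 2)*(w + 2)*(w + 5)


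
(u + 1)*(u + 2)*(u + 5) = u^3 + 8*u^2 + 17*u + 10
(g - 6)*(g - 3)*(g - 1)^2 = g^4 - 11*g^3 + 37*g^2 - 45*g + 18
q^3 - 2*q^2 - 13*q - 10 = (q - 5)*(q + 1)*(q + 2)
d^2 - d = d*(d - 1)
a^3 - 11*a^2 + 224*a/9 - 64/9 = (a - 8)*(a - 8/3)*(a - 1/3)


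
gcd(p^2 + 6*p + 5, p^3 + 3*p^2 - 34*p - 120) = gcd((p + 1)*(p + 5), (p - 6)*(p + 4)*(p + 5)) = p + 5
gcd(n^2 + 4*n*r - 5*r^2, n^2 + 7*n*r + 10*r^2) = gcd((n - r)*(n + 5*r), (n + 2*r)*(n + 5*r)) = n + 5*r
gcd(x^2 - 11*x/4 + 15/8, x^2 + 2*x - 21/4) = x - 3/2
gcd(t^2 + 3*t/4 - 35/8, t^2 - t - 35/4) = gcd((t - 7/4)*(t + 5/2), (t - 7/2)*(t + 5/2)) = t + 5/2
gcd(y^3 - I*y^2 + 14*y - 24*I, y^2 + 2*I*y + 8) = y^2 + 2*I*y + 8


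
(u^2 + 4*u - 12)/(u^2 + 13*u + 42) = (u - 2)/(u + 7)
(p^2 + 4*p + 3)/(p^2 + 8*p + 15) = (p + 1)/(p + 5)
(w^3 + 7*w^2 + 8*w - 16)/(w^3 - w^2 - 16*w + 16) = (w + 4)/(w - 4)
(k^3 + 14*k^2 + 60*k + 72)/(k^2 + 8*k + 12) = k + 6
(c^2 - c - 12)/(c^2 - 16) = (c + 3)/(c + 4)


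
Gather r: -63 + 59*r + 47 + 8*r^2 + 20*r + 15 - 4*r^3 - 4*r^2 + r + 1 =-4*r^3 + 4*r^2 + 80*r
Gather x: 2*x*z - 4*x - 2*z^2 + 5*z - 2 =x*(2*z - 4) - 2*z^2 + 5*z - 2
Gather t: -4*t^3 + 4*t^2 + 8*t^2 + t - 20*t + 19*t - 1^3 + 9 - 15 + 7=-4*t^3 + 12*t^2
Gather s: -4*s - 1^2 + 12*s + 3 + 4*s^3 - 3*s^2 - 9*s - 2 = 4*s^3 - 3*s^2 - s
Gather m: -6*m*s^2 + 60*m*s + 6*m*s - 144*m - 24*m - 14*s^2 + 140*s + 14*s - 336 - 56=m*(-6*s^2 + 66*s - 168) - 14*s^2 + 154*s - 392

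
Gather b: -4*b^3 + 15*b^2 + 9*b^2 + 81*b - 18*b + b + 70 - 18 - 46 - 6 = -4*b^3 + 24*b^2 + 64*b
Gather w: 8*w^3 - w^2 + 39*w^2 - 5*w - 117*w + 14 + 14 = 8*w^3 + 38*w^2 - 122*w + 28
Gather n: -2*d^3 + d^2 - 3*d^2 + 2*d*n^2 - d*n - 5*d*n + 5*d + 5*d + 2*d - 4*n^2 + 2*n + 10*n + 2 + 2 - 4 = -2*d^3 - 2*d^2 + 12*d + n^2*(2*d - 4) + n*(12 - 6*d)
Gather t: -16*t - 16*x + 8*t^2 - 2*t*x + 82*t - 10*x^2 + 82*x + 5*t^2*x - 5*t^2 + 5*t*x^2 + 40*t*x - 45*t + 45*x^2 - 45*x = t^2*(5*x + 3) + t*(5*x^2 + 38*x + 21) + 35*x^2 + 21*x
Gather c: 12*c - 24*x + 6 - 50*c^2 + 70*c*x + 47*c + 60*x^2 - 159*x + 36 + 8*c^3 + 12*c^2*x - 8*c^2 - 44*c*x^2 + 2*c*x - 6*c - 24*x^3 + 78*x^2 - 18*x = 8*c^3 + c^2*(12*x - 58) + c*(-44*x^2 + 72*x + 53) - 24*x^3 + 138*x^2 - 201*x + 42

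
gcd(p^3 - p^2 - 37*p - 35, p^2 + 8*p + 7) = p + 1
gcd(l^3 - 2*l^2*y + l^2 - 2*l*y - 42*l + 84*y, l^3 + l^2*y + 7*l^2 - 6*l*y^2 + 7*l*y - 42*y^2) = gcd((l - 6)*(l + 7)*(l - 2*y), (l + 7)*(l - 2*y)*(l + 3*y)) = -l^2 + 2*l*y - 7*l + 14*y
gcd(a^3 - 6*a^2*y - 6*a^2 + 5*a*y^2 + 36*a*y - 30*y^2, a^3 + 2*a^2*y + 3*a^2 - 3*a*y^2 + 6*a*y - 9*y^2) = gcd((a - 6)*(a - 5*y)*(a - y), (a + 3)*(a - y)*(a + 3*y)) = -a + y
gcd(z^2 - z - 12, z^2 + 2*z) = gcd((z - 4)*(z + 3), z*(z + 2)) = 1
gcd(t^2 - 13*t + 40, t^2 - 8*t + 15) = t - 5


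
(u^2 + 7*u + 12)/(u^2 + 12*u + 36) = (u^2 + 7*u + 12)/(u^2 + 12*u + 36)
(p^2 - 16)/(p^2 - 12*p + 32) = (p + 4)/(p - 8)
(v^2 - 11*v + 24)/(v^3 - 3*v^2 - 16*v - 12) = (-v^2 + 11*v - 24)/(-v^3 + 3*v^2 + 16*v + 12)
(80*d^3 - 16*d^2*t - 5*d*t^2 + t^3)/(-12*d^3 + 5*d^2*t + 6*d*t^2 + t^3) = (20*d^2 - 9*d*t + t^2)/(-3*d^2 + 2*d*t + t^2)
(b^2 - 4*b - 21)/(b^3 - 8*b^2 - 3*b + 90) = (b - 7)/(b^2 - 11*b + 30)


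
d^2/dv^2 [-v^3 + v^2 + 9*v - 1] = 2 - 6*v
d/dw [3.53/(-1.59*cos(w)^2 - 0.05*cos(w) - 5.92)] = -(11.2254*cos(w) + 0.1765)*sin(w)/(1.59*cos(w)^2 + 0.05*cos(w) + 5.92)^2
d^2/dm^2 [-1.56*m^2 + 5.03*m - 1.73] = -3.12000000000000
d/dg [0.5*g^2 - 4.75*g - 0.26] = 1.0*g - 4.75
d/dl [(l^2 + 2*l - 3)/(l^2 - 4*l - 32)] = 2*(-3*l^2 - 29*l - 38)/(l^4 - 8*l^3 - 48*l^2 + 256*l + 1024)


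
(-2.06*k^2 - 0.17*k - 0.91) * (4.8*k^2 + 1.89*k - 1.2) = -9.888*k^4 - 4.7094*k^3 - 2.2173*k^2 - 1.5159*k + 1.092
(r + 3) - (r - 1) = 4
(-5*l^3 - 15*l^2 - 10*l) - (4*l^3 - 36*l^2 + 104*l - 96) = -9*l^3 + 21*l^2 - 114*l + 96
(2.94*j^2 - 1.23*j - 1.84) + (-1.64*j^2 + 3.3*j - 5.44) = 1.3*j^2 + 2.07*j - 7.28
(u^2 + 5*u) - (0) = u^2 + 5*u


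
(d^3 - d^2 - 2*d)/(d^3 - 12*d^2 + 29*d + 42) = d*(d - 2)/(d^2 - 13*d + 42)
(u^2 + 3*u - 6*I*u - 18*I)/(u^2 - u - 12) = (u - 6*I)/(u - 4)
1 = 1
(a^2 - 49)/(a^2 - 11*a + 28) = (a + 7)/(a - 4)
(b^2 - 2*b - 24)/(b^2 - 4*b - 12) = (b + 4)/(b + 2)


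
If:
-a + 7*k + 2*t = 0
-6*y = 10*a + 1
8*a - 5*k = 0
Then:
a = -3*y/5 - 1/10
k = -24*y/25 - 4/25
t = 153*y/50 + 51/100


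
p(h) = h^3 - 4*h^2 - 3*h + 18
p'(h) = 3*h^2 - 8*h - 3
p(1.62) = 6.89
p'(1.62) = -8.09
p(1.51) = 7.79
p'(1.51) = -8.24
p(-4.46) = -136.90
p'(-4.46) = 92.35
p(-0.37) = 18.51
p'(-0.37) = 0.37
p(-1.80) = 4.61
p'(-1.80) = 21.12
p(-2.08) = -2.06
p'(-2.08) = 26.62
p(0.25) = 17.02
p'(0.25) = -4.81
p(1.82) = 5.32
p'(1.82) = -7.62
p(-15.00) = -4212.00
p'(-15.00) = 792.00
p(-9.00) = -1008.00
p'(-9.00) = 312.00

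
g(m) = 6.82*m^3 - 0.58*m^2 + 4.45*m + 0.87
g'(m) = 20.46*m^2 - 1.16*m + 4.45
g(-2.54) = -125.93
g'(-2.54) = 139.40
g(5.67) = 1250.63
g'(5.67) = 655.64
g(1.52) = 30.24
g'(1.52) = 49.96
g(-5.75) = -1340.44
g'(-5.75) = 687.58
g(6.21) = 1639.41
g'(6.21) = 786.27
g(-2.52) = -123.17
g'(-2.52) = 137.30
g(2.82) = 161.75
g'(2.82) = 163.88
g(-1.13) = -14.74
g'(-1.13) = 31.89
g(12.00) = 11755.71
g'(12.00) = 2936.77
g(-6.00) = -1519.83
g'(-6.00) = 747.97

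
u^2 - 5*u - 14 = (u - 7)*(u + 2)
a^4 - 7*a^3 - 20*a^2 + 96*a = a*(a - 8)*(a - 3)*(a + 4)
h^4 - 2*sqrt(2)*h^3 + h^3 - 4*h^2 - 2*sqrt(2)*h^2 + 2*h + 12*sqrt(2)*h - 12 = (h - 2)*(h + 3)*(h - sqrt(2))^2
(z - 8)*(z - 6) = z^2 - 14*z + 48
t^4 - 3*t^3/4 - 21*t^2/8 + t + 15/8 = (t - 3/2)*(t - 5/4)*(t + 1)^2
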